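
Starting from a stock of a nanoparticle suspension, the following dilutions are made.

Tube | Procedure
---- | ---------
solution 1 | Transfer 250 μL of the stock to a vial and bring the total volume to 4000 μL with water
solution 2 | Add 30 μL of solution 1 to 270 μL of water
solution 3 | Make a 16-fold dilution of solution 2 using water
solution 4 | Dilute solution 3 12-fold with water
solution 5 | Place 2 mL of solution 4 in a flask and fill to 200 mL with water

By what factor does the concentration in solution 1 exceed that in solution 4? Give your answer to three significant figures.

1.92 × 10^3

Step 1: 250 μL brought to 4000 μL → factor 4000/250 = 16
Step 2: 30 μL + 270 μL = 300 μL total → factor 300/30 = 10
Step 3: 16-fold → factor 16
Step 4: 12-fold → factor 12
Dilution factor to solution 1 = 16; to solution 4 = 30720
[solution 1]/[solution 4] = (factor to solution 4)/(factor to solution 1) = 30720/16 = 1.92 × 10^3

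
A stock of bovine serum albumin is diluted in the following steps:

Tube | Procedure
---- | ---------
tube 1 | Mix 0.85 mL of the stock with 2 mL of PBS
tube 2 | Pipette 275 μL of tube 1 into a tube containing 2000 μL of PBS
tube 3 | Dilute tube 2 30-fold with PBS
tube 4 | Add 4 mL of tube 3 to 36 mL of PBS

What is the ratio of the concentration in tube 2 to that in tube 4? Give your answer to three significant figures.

Step 1: 0.85 mL + 2 mL = 2.85 mL total → factor 2.85/0.85 = 3.3529
Step 2: 275 μL + 2000 μL = 2275 μL total → factor 2275/275 = 8.2727
Step 3: 30-fold → factor 30
Step 4: 4 mL + 36 mL = 40 mL total → factor 40/4 = 10
Dilution factor to tube 2 = 27.738; to tube 4 = 8321.4
[tube 2]/[tube 4] = (factor to tube 4)/(factor to tube 2) = 8321.4/27.738 = 300

300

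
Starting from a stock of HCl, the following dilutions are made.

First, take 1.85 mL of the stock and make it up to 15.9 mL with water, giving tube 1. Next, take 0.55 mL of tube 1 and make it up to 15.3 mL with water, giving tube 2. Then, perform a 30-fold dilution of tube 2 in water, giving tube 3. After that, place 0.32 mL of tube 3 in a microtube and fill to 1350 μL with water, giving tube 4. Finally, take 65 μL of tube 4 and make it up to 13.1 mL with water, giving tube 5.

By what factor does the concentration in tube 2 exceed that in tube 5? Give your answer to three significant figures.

2.55 × 10^4

Step 1: 1.85 mL brought to 15.9 mL → factor 15.9/1.85 = 8.5946
Step 2: 0.55 mL brought to 15.3 mL → factor 15.3/0.55 = 27.818
Step 3: 30-fold → factor 30
Step 4: 0.32 mL brought to 1350 μL → factor 1.35/0.32 = 4.2188
Step 5: 65 μL brought to 13.1 mL → factor 13100/65 = 201.54
Dilution factor to tube 2 = 239.09; to tube 5 = 6.0984 × 10^6
[tube 2]/[tube 5] = (factor to tube 5)/(factor to tube 2) = 6.0984 × 10^6/239.09 = 2.55 × 10^4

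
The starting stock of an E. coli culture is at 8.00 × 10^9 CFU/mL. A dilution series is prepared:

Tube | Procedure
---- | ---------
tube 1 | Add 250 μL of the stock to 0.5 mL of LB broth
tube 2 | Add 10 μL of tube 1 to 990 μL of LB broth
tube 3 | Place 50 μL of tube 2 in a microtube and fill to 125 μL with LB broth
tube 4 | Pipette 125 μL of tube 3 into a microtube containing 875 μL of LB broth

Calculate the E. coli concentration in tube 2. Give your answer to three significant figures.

Step 1: 250 μL + 0.5 mL = 750 μL total → factor 750/250 = 3
Step 2: 10 μL + 990 μL = 1000 μL total → factor 1000/10 = 100
Dilution factor through tube 2 = 3 × 100 = 300
[tube 2] = 8.00 × 10^9 CFU/mL / 300 = 2.67 × 10^7 CFU/mL

2.67 × 10^7 CFU/mL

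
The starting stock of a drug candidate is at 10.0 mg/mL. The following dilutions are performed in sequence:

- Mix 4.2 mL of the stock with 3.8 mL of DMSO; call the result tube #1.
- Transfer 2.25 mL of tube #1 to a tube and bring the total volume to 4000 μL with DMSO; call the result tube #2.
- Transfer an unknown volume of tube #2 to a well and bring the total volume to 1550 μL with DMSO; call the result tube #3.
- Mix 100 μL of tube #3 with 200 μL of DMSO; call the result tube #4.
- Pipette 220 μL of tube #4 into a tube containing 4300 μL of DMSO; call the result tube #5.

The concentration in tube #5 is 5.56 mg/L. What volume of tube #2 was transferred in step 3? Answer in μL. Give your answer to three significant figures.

180 μL

Step 1: 4.2 mL + 3.8 mL = 8 mL total → factor 8/4.2 = 1.9048
Step 2: 2.25 mL brought to 4000 μL → factor 4/2.25 = 1.7778
Step 3: v brought to 1550 μL → factor = 1550 μL/v
Step 4: 100 μL + 200 μL = 300 μL total → factor 300/100 = 3
Step 5: 220 μL + 4300 μL = 4520 μL total → factor 4520/220 = 20.545
Product of known-step factors = 208.72
Overall factor = 10.0 mg/mL / (5.56 mg/L) = 1798.6
Step-3 factor = 1798.6 / 208.72 = 8.6173
v = 1550 μL / 8.6173 = 180 μL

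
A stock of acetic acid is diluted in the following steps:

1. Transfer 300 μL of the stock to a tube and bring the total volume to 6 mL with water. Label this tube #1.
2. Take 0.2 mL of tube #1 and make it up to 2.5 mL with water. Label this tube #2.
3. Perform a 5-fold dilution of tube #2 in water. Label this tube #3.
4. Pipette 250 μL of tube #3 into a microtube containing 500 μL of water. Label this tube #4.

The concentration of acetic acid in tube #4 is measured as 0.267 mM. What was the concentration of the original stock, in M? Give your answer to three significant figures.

1.00 M

Step 1: 300 μL brought to 6 mL → factor 6000/300 = 20
Step 2: 0.2 mL brought to 2.5 mL → factor 2.5/0.2 = 12.5
Step 3: 5-fold → factor 5
Step 4: 250 μL + 500 μL = 750 μL total → factor 750/250 = 3
Overall dilution factor = 20 × 12.5 × 5 × 3 = 3750
Stock = 0.267 mM × 3750 = 1001 mM = 1.00 M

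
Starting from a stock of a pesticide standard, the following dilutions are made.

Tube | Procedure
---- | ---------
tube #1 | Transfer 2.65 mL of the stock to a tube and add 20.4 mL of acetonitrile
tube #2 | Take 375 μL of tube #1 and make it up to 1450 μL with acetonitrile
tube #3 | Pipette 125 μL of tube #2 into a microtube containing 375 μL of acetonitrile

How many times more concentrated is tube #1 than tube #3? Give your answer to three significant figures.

15.5

Step 1: 2.65 mL + 20.4 mL = 23.05 mL total → factor 23.05/2.65 = 8.6981
Step 2: 375 μL brought to 1450 μL → factor 1450/375 = 3.8667
Step 3: 125 μL + 375 μL = 500 μL total → factor 500/125 = 4
Dilution factor to tube #1 = 8.6981; to tube #3 = 134.53
[tube #1]/[tube #3] = (factor to tube #3)/(factor to tube #1) = 134.53/8.6981 = 15.5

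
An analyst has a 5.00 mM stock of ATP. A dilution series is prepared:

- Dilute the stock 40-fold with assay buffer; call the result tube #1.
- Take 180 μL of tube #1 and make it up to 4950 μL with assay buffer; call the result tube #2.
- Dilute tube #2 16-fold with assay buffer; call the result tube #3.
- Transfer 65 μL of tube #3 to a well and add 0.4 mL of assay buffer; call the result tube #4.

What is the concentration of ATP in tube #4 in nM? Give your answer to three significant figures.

39.7 nM

Step 1: 40-fold → factor 40
Step 2: 180 μL brought to 4950 μL → factor 4950/180 = 27.5
Step 3: 16-fold → factor 16
Step 4: 65 μL + 0.4 mL = 465 μL total → factor 465/65 = 7.1538
Dilution factor through tube #4 = 40 × 27.5 × 16 × 7.1538 = 1.2591 × 10^5
[tube #4] = 5.00 mM / 1.2591 × 10^5 = 3.971 × 10^-5 mM = 39.7 nM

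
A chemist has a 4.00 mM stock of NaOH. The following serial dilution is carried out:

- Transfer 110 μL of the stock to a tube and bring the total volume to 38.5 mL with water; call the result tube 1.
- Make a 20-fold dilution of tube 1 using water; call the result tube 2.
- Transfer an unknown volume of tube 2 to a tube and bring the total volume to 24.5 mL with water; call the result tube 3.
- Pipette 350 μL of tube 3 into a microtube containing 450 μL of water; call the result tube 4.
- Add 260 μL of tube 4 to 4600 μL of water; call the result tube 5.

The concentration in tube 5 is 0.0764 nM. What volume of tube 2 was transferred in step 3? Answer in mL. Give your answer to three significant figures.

Step 1: 110 μL brought to 38.5 mL → factor 38500/110 = 350
Step 2: 20-fold → factor 20
Step 3: v brought to 24.5 mL → factor = 24.5 mL/v
Step 4: 350 μL + 450 μL = 800 μL total → factor 800/350 = 2.2857
Step 5: 260 μL + 4600 μL = 4860 μL total → factor 4860/260 = 18.692
Product of known-step factors = 2.9908 × 10^5
Overall factor = 4.00 mM / (0.0764 nM) = 5.2356 × 10^7
Step-3 factor = 5.2356 × 10^7 / 2.9908 × 10^5 = 175.06
v = 24.5 mL / 175.06 = 0.140 mL

0.140 mL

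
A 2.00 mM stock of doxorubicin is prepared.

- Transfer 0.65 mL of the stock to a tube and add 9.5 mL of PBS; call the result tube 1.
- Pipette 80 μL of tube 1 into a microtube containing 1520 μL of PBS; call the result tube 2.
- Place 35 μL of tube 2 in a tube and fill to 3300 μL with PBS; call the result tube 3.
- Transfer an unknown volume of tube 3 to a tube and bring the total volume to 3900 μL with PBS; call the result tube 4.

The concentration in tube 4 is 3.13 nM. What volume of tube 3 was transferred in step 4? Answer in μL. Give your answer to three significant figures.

Step 1: 0.65 mL + 9.5 mL = 10.15 mL total → factor 10.15/0.65 = 15.615
Step 2: 80 μL + 1520 μL = 1600 μL total → factor 1600/80 = 20
Step 3: 35 μL brought to 3300 μL → factor 3300/35 = 94.286
Step 4: v brought to 3900 μL → factor = 3900 μL/v
Product of known-step factors = 29446
Overall factor = 2.00 mM / (3.13 nM) = 6.3898 × 10^5
Step-4 factor = 6.3898 × 10^5 / 29446 = 21.7
v = 3900 μL / 21.7 = 180 μL

180 μL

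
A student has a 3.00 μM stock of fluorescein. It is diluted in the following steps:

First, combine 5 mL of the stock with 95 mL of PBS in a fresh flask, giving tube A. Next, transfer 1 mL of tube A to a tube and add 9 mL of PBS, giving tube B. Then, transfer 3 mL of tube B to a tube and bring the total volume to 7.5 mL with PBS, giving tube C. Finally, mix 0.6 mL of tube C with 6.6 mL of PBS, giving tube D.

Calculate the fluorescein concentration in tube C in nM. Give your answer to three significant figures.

6.00 nM

Step 1: 5 mL + 95 mL = 100 mL total → factor 100/5 = 20
Step 2: 1 mL + 9 mL = 10 mL total → factor 10/1 = 10
Step 3: 3 mL brought to 7.5 mL → factor 7.5/3 = 2.5
Dilution factor through tube C = 20 × 10 × 2.5 = 500
[tube C] = 3.00 μM / 500 = 0.006000 μM = 6.00 nM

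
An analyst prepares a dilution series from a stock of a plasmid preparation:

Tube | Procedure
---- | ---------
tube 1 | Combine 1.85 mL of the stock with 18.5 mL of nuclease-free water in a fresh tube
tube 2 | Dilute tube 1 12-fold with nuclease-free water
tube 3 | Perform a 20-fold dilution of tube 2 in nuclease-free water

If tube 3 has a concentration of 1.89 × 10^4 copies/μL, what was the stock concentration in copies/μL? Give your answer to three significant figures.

4.99 × 10^7 copies/μL

Step 1: 1.85 mL + 18.5 mL = 20.35 mL total → factor 20.35/1.85 = 11
Step 2: 12-fold → factor 12
Step 3: 20-fold → factor 20
Overall dilution factor = 11 × 12 × 20 = 2640
Stock = 1.89 × 10^4 copies/μL × 2640 = 4.99 × 10^7 copies/μL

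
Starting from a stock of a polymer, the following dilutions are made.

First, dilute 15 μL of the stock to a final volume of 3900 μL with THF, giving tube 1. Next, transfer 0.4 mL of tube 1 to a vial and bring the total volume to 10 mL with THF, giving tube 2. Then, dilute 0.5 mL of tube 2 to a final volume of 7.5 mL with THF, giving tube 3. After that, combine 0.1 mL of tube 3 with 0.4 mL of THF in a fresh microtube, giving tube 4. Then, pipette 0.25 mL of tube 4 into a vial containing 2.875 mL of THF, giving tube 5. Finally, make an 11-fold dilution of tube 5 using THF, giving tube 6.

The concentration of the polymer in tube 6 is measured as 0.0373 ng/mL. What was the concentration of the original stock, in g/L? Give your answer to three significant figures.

2.50 g/L

Step 1: 15 μL brought to 3900 μL → factor 3900/15 = 260
Step 2: 0.4 mL brought to 10 mL → factor 10/0.4 = 25
Step 3: 0.5 mL brought to 7.5 mL → factor 7.5/0.5 = 15
Step 4: 0.1 mL + 0.4 mL = 0.5 mL total → factor 0.5/0.1 = 5
Step 5: 0.25 mL + 2.875 mL = 3.125 mL total → factor 3.125/0.25 = 12.5
Step 6: 11-fold → factor 11
Overall dilution factor = 260 × 25 × 15 × 5 × 12.5 × 11 = 6.7031 × 10^7
Stock = 0.0373 ng/mL × 6.7031 × 10^7 = 2.500 × 10^6 ng/mL = 2.50 g/L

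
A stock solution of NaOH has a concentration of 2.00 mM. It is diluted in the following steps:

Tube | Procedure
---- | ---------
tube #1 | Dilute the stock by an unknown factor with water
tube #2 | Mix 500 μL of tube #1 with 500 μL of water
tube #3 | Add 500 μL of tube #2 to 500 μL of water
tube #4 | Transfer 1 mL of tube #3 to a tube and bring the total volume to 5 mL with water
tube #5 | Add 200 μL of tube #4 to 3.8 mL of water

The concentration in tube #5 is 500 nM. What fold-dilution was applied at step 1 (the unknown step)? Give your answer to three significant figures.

Step 1: unknown factor x
Step 2: 500 μL + 500 μL = 1000 μL total → factor 1000/500 = 2
Step 3: 500 μL + 500 μL = 1000 μL total → factor 1000/500 = 2
Step 4: 1 mL brought to 5 mL → factor 5/1 = 5
Step 5: 200 μL + 3.8 mL = 4000 μL total → factor 4000/200 = 20
Product of known-step factors = 400
Overall factor = 2.00 mM / (500 nM) = 4000
x = 4000 / 400 = 10.0

10.0-fold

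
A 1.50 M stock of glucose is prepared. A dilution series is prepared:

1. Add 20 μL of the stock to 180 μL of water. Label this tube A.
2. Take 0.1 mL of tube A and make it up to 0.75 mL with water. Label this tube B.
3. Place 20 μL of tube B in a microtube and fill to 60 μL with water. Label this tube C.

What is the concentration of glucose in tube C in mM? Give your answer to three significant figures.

Step 1: 20 μL + 180 μL = 200 μL total → factor 200/20 = 10
Step 2: 0.1 mL brought to 0.75 mL → factor 0.75/0.1 = 7.5
Step 3: 20 μL brought to 60 μL → factor 60/20 = 3
Overall dilution factor = 10 × 7.5 × 3 = 225
Final = 1.50 M / 225 = 0.006667 M = 6.67 mM

6.67 mM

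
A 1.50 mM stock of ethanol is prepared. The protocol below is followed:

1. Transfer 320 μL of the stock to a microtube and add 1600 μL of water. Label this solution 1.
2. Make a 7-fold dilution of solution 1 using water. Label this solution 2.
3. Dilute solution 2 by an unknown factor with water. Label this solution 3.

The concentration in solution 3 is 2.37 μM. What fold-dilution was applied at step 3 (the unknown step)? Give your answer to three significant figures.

Step 1: 320 μL + 1600 μL = 1920 μL total → factor 1920/320 = 6
Step 2: 7-fold → factor 7
Step 3: unknown factor x
Product of known-step factors = 42
Overall factor = 1.50 mM / (2.37 μM) = 632.91
x = 632.91 / 42 = 15.1

15.1-fold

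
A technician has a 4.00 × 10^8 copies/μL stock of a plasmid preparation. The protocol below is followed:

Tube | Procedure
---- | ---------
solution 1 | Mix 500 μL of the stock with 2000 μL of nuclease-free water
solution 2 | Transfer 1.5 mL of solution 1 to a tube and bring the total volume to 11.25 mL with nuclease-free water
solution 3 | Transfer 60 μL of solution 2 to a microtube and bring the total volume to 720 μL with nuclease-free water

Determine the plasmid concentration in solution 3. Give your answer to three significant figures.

Step 1: 500 μL + 2000 μL = 2500 μL total → factor 2500/500 = 5
Step 2: 1.5 mL brought to 11.25 mL → factor 11.25/1.5 = 7.5
Step 3: 60 μL brought to 720 μL → factor 720/60 = 12
Overall dilution factor = 5 × 7.5 × 12 = 450
Final = 4.00 × 10^8 copies/μL / 450 = 8.89 × 10^5 copies/μL

8.89 × 10^5 copies/μL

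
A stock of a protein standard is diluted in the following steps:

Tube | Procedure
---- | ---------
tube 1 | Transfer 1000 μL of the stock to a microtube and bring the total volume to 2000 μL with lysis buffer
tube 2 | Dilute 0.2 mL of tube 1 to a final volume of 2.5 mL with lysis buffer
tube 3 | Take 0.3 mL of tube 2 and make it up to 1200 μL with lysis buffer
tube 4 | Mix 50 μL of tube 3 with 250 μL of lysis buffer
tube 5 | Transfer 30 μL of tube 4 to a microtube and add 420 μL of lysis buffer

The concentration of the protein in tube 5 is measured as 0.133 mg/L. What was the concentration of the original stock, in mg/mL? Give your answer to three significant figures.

1.20 mg/mL

Step 1: 1000 μL brought to 2000 μL → factor 2000/1000 = 2
Step 2: 0.2 mL brought to 2.5 mL → factor 2.5/0.2 = 12.5
Step 3: 0.3 mL brought to 1200 μL → factor 1.2/0.3 = 4
Step 4: 50 μL + 250 μL = 300 μL total → factor 300/50 = 6
Step 5: 30 μL + 420 μL = 450 μL total → factor 450/30 = 15
Overall dilution factor = 2 × 12.5 × 4 × 6 × 15 = 9000
Stock = 0.133 mg/L × 9000 = 1197 mg/L = 1.20 mg/mL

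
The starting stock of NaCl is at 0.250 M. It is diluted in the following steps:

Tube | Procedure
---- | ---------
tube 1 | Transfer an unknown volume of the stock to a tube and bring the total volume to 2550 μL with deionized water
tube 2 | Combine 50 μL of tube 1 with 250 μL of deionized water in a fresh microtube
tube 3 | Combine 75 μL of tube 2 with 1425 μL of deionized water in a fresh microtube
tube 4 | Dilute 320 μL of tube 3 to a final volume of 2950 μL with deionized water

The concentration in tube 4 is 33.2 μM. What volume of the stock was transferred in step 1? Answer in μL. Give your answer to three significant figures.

Step 1: v brought to 2550 μL → factor = 2550 μL/v
Step 2: 50 μL + 250 μL = 300 μL total → factor 300/50 = 6
Step 3: 75 μL + 1425 μL = 1500 μL total → factor 1500/75 = 20
Step 4: 320 μL brought to 2950 μL → factor 2950/320 = 9.2188
Product of known-step factors = 1106.2
Overall factor = 0.250 M / (33.2 μM) = 7530.1
Step-1 factor = 7530.1 / 1106.2 = 6.8069
v = 2550 μL / 6.8069 = 375 μL

375 μL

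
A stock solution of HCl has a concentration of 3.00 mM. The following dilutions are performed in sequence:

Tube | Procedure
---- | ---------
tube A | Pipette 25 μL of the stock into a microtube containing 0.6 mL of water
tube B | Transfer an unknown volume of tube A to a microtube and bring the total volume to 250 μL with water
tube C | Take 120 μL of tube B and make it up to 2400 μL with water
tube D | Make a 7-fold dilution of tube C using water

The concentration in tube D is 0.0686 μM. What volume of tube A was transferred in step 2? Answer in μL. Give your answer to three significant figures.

20.0 μL

Step 1: 25 μL + 0.6 mL = 625 μL total → factor 625/25 = 25
Step 2: v brought to 250 μL → factor = 250 μL/v
Step 3: 120 μL brought to 2400 μL → factor 2400/120 = 20
Step 4: 7-fold → factor 7
Product of known-step factors = 3500
Overall factor = 3.00 mM / (0.0686 μM) = 43732
Step-2 factor = 43732 / 3500 = 12.495
v = 250 μL / 12.495 = 20.0 μL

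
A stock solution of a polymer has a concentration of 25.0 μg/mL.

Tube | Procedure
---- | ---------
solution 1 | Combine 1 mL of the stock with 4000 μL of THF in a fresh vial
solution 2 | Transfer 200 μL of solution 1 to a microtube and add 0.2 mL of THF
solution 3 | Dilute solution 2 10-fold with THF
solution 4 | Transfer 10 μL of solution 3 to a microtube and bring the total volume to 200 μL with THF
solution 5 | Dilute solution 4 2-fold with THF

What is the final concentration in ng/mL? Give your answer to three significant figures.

6.25 ng/mL

Step 1: 1 mL + 4000 μL = 5 mL total → factor 5/1 = 5
Step 2: 200 μL + 0.2 mL = 400 μL total → factor 400/200 = 2
Step 3: 10-fold → factor 10
Step 4: 10 μL brought to 200 μL → factor 200/10 = 20
Step 5: 2-fold → factor 2
Overall dilution factor = 5 × 2 × 10 × 20 × 2 = 4000
Final = 25.0 μg/mL / 4000 = 0.006250 μg/mL = 6.25 ng/mL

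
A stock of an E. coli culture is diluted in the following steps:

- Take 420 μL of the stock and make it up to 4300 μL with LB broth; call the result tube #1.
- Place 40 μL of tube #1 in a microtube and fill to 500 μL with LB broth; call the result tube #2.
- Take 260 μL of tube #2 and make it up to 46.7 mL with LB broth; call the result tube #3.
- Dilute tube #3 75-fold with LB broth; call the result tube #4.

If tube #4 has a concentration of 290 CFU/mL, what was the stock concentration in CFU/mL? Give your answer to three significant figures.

Step 1: 420 μL brought to 4300 μL → factor 4300/420 = 10.238
Step 2: 40 μL brought to 500 μL → factor 500/40 = 12.5
Step 3: 260 μL brought to 46.7 mL → factor 46700/260 = 179.62
Step 4: 75-fold → factor 75
Overall dilution factor = 10.238 × 12.5 × 179.62 × 75 = 1.724 × 10^6
Stock = 290 CFU/mL × 1.724 × 10^6 = 5.00 × 10^8 CFU/mL

5.00 × 10^8 CFU/mL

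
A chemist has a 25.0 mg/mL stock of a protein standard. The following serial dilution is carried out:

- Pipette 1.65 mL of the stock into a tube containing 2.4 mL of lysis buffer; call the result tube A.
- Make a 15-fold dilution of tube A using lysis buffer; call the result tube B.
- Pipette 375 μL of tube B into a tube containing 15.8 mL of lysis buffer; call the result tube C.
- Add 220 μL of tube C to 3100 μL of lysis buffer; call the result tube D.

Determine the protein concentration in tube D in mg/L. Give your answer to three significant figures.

1.04 mg/L

Step 1: 1.65 mL + 2.4 mL = 4.05 mL total → factor 4.05/1.65 = 2.4545
Step 2: 15-fold → factor 15
Step 3: 375 μL + 15.8 mL = 16175 μL total → factor 16175/375 = 43.133
Step 4: 220 μL + 3100 μL = 3320 μL total → factor 3320/220 = 15.091
Overall dilution factor = 2.4545 × 15 × 43.133 × 15.091 = 23966
Final = 25.0 mg/mL / 23966 = 0.001043 mg/mL = 1.04 mg/L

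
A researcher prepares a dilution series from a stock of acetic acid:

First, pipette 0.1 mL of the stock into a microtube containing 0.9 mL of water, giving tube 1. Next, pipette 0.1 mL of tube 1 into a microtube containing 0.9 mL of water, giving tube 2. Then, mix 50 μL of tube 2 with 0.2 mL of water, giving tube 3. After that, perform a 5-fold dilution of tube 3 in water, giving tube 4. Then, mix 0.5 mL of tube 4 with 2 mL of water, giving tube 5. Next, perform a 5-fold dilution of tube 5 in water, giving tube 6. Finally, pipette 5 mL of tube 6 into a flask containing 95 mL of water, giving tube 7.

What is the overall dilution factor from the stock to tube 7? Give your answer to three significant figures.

Step 1: 0.1 mL + 0.9 mL = 1 mL total → factor 1/0.1 = 10
Step 2: 0.1 mL + 0.9 mL = 1 mL total → factor 1/0.1 = 10
Step 3: 50 μL + 0.2 mL = 250 μL total → factor 250/50 = 5
Step 4: 5-fold → factor 5
Step 5: 0.5 mL + 2 mL = 2.5 mL total → factor 2.5/0.5 = 5
Step 6: 5-fold → factor 5
Step 7: 5 mL + 95 mL = 100 mL total → factor 100/5 = 20
Overall dilution factor = 10 × 10 × 5 × 5 × 5 × 5 × 20 = 1.25 × 10^6

1.25 × 10^6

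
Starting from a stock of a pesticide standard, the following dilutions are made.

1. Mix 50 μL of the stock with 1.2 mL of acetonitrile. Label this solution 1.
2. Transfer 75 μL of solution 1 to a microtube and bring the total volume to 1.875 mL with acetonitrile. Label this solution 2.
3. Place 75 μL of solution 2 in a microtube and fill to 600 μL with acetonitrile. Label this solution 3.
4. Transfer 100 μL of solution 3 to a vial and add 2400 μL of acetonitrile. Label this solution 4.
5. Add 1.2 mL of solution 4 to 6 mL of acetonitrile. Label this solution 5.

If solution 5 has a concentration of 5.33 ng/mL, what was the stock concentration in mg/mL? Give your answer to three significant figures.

Step 1: 50 μL + 1.2 mL = 1250 μL total → factor 1250/50 = 25
Step 2: 75 μL brought to 1.875 mL → factor 1875/75 = 25
Step 3: 75 μL brought to 600 μL → factor 600/75 = 8
Step 4: 100 μL + 2400 μL = 2500 μL total → factor 2500/100 = 25
Step 5: 1.2 mL + 6 mL = 7.2 mL total → factor 7.2/1.2 = 6
Overall dilution factor = 25 × 25 × 8 × 25 × 6 = 7.5 × 10^5
Stock = 5.33 ng/mL × 7.5 × 10^5 = 3.998 × 10^6 ng/mL = 4.00 mg/mL

4.00 mg/mL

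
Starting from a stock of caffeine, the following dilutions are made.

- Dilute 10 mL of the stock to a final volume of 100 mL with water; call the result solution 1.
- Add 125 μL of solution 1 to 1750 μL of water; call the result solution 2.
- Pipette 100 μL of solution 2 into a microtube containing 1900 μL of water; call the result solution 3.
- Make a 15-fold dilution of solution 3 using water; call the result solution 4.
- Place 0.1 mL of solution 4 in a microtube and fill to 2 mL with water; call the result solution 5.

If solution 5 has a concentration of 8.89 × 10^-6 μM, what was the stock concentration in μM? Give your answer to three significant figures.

Step 1: 10 mL brought to 100 mL → factor 100/10 = 10
Step 2: 125 μL + 1750 μL = 1875 μL total → factor 1875/125 = 15
Step 3: 100 μL + 1900 μL = 2000 μL total → factor 2000/100 = 20
Step 4: 15-fold → factor 15
Step 5: 0.1 mL brought to 2 mL → factor 2/0.1 = 20
Overall dilution factor = 10 × 15 × 20 × 15 × 20 = 9 × 10^5
Stock = 8.89 × 10^-6 μM × 9 × 10^5 = 8.00 μM

8.00 μM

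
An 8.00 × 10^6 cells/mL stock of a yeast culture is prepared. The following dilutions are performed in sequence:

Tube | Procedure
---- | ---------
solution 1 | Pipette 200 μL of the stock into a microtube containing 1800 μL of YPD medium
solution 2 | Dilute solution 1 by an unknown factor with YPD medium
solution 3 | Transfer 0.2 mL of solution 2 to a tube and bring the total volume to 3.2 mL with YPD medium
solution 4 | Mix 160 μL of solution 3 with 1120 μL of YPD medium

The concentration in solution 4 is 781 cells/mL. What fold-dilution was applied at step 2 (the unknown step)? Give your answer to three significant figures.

8.00-fold

Step 1: 200 μL + 1800 μL = 2000 μL total → factor 2000/200 = 10
Step 2: unknown factor x
Step 3: 0.2 mL brought to 3.2 mL → factor 3.2/0.2 = 16
Step 4: 160 μL + 1120 μL = 1280 μL total → factor 1280/160 = 8
Product of known-step factors = 1280
Overall factor = 8.00 × 10^6 cells/mL / (781 cells/mL) = 10243
x = 10243 / 1280 = 8.00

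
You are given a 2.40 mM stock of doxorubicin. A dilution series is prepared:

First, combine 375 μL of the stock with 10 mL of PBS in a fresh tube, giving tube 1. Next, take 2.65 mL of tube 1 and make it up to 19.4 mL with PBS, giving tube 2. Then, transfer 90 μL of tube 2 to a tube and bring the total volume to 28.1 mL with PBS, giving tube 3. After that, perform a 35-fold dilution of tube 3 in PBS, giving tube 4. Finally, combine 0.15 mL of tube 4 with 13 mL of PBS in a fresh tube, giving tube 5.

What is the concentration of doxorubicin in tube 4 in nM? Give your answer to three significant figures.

Step 1: 375 μL + 10 mL = 10375 μL total → factor 10375/375 = 27.667
Step 2: 2.65 mL brought to 19.4 mL → factor 19.4/2.65 = 7.3208
Step 3: 90 μL brought to 28.1 mL → factor 28100/90 = 312.22
Step 4: 35-fold → factor 35
Dilution factor through tube 4 = 27.667 × 7.3208 × 312.22 × 35 = 2.2133 × 10^6
[tube 4] = 2.40 mM / 2.2133 × 10^6 = 1.084 × 10^-6 mM = 1.08 nM

1.08 nM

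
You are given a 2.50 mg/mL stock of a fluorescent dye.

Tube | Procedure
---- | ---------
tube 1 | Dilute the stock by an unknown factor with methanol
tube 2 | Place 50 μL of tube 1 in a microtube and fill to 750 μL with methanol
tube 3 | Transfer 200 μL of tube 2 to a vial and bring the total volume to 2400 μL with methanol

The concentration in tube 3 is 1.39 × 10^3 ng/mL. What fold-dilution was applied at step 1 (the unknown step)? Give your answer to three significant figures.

9.99-fold

Step 1: unknown factor x
Step 2: 50 μL brought to 750 μL → factor 750/50 = 15
Step 3: 200 μL brought to 2400 μL → factor 2400/200 = 12
Product of known-step factors = 180
Overall factor = 2.50 mg/mL / (1.39 × 10^3 ng/mL) = 1798.6
x = 1798.6 / 180 = 9.99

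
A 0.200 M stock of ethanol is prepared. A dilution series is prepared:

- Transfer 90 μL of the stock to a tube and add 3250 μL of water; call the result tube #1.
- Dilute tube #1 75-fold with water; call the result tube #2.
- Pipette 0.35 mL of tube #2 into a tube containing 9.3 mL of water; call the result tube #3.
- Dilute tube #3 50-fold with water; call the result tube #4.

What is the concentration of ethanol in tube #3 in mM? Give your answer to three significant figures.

0.00261 mM

Step 1: 90 μL + 3250 μL = 3340 μL total → factor 3340/90 = 37.111
Step 2: 75-fold → factor 75
Step 3: 0.35 mL + 9.3 mL = 9.65 mL total → factor 9.65/0.35 = 27.571
Dilution factor through tube #3 = 37.111 × 75 × 27.571 = 76740
[tube #3] = 0.200 M / 76740 = 2.606 × 10^-6 M = 0.00261 mM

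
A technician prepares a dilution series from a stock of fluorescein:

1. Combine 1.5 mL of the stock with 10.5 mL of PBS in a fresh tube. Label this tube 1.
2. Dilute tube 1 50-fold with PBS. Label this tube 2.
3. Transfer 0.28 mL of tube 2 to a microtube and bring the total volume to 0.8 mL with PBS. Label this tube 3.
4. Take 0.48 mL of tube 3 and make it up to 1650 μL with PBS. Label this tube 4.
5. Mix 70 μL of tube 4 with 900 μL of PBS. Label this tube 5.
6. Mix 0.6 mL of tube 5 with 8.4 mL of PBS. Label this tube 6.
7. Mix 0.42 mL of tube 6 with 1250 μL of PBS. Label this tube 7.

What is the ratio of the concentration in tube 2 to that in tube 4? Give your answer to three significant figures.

9.82

Step 1: 1.5 mL + 10.5 mL = 12 mL total → factor 12/1.5 = 8
Step 2: 50-fold → factor 50
Step 3: 0.28 mL brought to 0.8 mL → factor 0.8/0.28 = 2.8571
Step 4: 0.48 mL brought to 1650 μL → factor 1.65/0.48 = 3.4375
Dilution factor to tube 2 = 400; to tube 4 = 3928.6
[tube 2]/[tube 4] = (factor to tube 4)/(factor to tube 2) = 3928.6/400 = 9.82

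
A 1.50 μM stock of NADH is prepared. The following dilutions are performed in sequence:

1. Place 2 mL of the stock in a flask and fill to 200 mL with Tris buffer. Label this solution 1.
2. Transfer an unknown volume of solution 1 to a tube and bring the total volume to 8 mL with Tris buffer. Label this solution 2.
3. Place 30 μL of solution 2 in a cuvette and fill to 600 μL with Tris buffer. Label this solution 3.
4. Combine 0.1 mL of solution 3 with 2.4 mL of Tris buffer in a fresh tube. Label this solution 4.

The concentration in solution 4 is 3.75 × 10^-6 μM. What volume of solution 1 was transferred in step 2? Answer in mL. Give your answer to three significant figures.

Step 1: 2 mL brought to 200 mL → factor 200/2 = 100
Step 2: v brought to 8 mL → factor = 8 mL/v
Step 3: 30 μL brought to 600 μL → factor 600/30 = 20
Step 4: 0.1 mL + 2.4 mL = 2.5 mL total → factor 2.5/0.1 = 25
Product of known-step factors = 50000
Overall factor = 1.50 μM / (3.75 × 10^-6 μM) = 4 × 10^5
Step-2 factor = 4 × 10^5 / 50000 = 8
v = 8 mL / 8 = 1.00 mL

1.00 mL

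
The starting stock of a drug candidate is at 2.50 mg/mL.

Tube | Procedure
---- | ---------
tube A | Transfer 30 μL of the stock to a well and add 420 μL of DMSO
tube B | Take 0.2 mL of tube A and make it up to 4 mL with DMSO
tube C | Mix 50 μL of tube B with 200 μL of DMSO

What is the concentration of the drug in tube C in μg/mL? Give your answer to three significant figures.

Step 1: 30 μL + 420 μL = 450 μL total → factor 450/30 = 15
Step 2: 0.2 mL brought to 4 mL → factor 4/0.2 = 20
Step 3: 50 μL + 200 μL = 250 μL total → factor 250/50 = 5
Overall dilution factor = 15 × 20 × 5 = 1500
Final = 2.50 mg/mL / 1500 = 0.001667 mg/mL = 1.67 μg/mL

1.67 μg/mL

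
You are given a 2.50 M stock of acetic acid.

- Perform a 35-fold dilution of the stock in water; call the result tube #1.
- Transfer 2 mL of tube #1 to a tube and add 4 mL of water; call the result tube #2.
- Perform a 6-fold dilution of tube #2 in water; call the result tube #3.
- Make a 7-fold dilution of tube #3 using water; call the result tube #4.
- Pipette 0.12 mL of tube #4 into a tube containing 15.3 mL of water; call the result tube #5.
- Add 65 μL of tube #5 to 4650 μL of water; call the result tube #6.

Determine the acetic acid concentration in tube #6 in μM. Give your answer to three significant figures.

Step 1: 35-fold → factor 35
Step 2: 2 mL + 4 mL = 6 mL total → factor 6/2 = 3
Step 3: 6-fold → factor 6
Step 4: 7-fold → factor 7
Step 5: 0.12 mL + 15.3 mL = 15.42 mL total → factor 15.42/0.12 = 128.5
Step 6: 65 μL + 4650 μL = 4715 μL total → factor 4715/65 = 72.538
Overall dilution factor = 35 × 3 × 6 × 7 × 128.5 × 72.538 = 4.1106 × 10^7
Final = 2.50 M / 4.1106 × 10^7 = 6.082 × 10^-8 M = 0.0608 μM

0.0608 μM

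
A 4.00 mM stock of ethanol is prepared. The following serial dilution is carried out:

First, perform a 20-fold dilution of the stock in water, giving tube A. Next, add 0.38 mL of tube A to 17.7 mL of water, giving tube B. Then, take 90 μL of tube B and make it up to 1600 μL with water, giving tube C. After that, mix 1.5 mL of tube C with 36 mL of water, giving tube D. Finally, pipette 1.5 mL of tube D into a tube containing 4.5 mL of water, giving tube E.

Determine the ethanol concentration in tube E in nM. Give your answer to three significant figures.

2.36 nM

Step 1: 20-fold → factor 20
Step 2: 0.38 mL + 17.7 mL = 18.08 mL total → factor 18.08/0.38 = 47.579
Step 3: 90 μL brought to 1600 μL → factor 1600/90 = 17.778
Step 4: 1.5 mL + 36 mL = 37.5 mL total → factor 37.5/1.5 = 25
Step 5: 1.5 mL + 4.5 mL = 6 mL total → factor 6/1.5 = 4
Overall dilution factor = 20 × 47.579 × 17.778 × 25 × 4 = 1.6917 × 10^6
Final = 4.00 mM / 1.6917 × 10^6 = 2.364 × 10^-6 mM = 2.36 nM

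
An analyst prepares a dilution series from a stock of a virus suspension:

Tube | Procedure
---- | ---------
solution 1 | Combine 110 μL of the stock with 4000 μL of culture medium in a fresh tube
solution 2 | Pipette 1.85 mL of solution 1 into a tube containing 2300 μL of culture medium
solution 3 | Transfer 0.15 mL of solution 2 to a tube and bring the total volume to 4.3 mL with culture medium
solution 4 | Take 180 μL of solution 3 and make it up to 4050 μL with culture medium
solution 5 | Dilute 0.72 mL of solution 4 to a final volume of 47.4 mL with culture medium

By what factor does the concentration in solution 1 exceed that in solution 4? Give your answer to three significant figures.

Step 1: 110 μL + 4000 μL = 4110 μL total → factor 4110/110 = 37.364
Step 2: 1.85 mL + 2300 μL = 4.15 mL total → factor 4.15/1.85 = 2.2432
Step 3: 0.15 mL brought to 4.3 mL → factor 4.3/0.15 = 28.667
Step 4: 180 μL brought to 4050 μL → factor 4050/180 = 22.5
Dilution factor to solution 1 = 37.364; to solution 4 = 54061
[solution 1]/[solution 4] = (factor to solution 4)/(factor to solution 1) = 54061/37.364 = 1.45 × 10^3

1.45 × 10^3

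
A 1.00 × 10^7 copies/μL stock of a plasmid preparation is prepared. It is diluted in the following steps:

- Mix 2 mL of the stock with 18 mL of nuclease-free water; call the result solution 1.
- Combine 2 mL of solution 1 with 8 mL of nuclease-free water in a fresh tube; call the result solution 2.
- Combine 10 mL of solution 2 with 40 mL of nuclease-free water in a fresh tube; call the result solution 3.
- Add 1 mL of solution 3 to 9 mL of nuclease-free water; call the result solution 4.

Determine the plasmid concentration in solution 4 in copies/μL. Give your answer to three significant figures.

4.00 × 10^3 copies/μL

Step 1: 2 mL + 18 mL = 20 mL total → factor 20/2 = 10
Step 2: 2 mL + 8 mL = 10 mL total → factor 10/2 = 5
Step 3: 10 mL + 40 mL = 50 mL total → factor 50/10 = 5
Step 4: 1 mL + 9 mL = 10 mL total → factor 10/1 = 10
Overall dilution factor = 10 × 5 × 5 × 10 = 2500
Final = 1.00 × 10^7 copies/μL / 2500 = 4.00 × 10^3 copies/μL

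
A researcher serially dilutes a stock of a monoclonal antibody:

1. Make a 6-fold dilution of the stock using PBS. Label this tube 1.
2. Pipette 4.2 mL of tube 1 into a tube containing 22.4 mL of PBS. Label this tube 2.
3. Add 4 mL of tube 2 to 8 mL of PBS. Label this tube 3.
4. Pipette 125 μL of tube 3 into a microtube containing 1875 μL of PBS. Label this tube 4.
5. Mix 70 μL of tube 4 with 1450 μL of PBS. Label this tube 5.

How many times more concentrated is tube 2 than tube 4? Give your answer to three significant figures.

48.0

Step 1: 6-fold → factor 6
Step 2: 4.2 mL + 22.4 mL = 26.6 mL total → factor 26.6/4.2 = 6.3333
Step 3: 4 mL + 8 mL = 12 mL total → factor 12/4 = 3
Step 4: 125 μL + 1875 μL = 2000 μL total → factor 2000/125 = 16
Dilution factor to tube 2 = 38; to tube 4 = 1824
[tube 2]/[tube 4] = (factor to tube 4)/(factor to tube 2) = 1824/38 = 48.0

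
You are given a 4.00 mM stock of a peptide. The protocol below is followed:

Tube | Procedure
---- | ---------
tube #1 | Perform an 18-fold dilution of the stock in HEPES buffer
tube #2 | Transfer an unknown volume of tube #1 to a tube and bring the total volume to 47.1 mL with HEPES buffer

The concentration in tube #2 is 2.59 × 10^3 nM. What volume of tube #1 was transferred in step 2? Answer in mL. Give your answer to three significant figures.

Step 1: 18-fold → factor 18
Step 2: v brought to 47.1 mL → factor = 47.1 mL/v
Product of known-step factors = 18
Overall factor = 4.00 mM / (2.59 × 10^3 nM) = 1544.4
Step-2 factor = 1544.4 / 18 = 85.8
v = 47.1 mL / 85.8 = 0.549 mL

0.549 mL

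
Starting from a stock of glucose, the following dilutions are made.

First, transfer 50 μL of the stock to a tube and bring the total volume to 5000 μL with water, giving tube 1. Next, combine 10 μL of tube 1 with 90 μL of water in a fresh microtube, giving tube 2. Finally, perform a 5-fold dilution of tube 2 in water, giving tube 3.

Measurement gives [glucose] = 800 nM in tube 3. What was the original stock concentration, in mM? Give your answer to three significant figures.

Step 1: 50 μL brought to 5000 μL → factor 5000/50 = 100
Step 2: 10 μL + 90 μL = 100 μL total → factor 100/10 = 10
Step 3: 5-fold → factor 5
Overall dilution factor = 100 × 10 × 5 = 5000
Stock = 800 nM × 5000 = 4.000 × 10^6 nM = 4.00 mM

4.00 mM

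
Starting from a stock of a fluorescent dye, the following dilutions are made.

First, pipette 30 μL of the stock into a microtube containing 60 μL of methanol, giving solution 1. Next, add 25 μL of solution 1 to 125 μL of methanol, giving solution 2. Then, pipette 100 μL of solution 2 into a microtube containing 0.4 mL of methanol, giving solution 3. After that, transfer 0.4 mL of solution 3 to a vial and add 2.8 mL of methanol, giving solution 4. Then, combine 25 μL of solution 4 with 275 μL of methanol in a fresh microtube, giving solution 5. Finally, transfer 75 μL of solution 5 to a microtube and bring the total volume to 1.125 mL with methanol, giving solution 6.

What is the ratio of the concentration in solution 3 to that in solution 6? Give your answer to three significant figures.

Step 1: 30 μL + 60 μL = 90 μL total → factor 90/30 = 3
Step 2: 25 μL + 125 μL = 150 μL total → factor 150/25 = 6
Step 3: 100 μL + 0.4 mL = 500 μL total → factor 500/100 = 5
Step 4: 0.4 mL + 2.8 mL = 3.2 mL total → factor 3.2/0.4 = 8
Step 5: 25 μL + 275 μL = 300 μL total → factor 300/25 = 12
Step 6: 75 μL brought to 1.125 mL → factor 1125/75 = 15
Dilution factor to solution 3 = 90; to solution 6 = 1.296 × 10^5
[solution 3]/[solution 6] = (factor to solution 6)/(factor to solution 3) = 1.296 × 10^5/90 = 1.44 × 10^3

1.44 × 10^3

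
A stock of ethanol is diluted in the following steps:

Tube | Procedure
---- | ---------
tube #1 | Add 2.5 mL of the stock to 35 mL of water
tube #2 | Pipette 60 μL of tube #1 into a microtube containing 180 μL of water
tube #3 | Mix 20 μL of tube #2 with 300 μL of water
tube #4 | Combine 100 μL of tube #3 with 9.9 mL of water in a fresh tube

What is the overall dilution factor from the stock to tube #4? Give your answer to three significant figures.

Step 1: 2.5 mL + 35 mL = 37.5 mL total → factor 37.5/2.5 = 15
Step 2: 60 μL + 180 μL = 240 μL total → factor 240/60 = 4
Step 3: 20 μL + 300 μL = 320 μL total → factor 320/20 = 16
Step 4: 100 μL + 9.9 mL = 10000 μL total → factor 10000/100 = 100
Overall dilution factor = 15 × 4 × 16 × 100 = 96000

9.60 × 10^4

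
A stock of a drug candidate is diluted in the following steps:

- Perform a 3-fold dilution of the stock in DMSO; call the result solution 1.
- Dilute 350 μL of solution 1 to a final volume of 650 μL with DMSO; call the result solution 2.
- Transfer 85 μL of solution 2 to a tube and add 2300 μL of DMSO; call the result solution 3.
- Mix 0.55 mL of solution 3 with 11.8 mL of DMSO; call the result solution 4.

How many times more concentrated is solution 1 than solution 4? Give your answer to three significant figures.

1.17 × 10^3

Step 1: 3-fold → factor 3
Step 2: 350 μL brought to 650 μL → factor 650/350 = 1.8571
Step 3: 85 μL + 2300 μL = 2385 μL total → factor 2385/85 = 28.059
Step 4: 0.55 mL + 11.8 mL = 12.35 mL total → factor 12.35/0.55 = 22.455
Dilution factor to solution 1 = 3; to solution 4 = 3510.3
[solution 1]/[solution 4] = (factor to solution 4)/(factor to solution 1) = 3510.3/3 = 1.17 × 10^3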